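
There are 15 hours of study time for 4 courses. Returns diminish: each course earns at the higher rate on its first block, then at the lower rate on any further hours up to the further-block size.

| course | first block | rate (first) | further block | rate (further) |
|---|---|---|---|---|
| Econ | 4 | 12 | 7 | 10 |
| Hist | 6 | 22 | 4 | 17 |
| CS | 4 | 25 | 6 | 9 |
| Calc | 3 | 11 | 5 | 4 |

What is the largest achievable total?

312

Rank every tier by rate: CS/T1 25 > Hist/T1 22 > Hist/T2 17 > Econ/T1 12 > Calc/T1 11 > Econ/T2 10 > CS/T2 9 > Calc/T2 4.
CS T1 at 25: fill all 4 ; 11 left.
Fill Hist T1 block (6 at 22) ; 5 left.
Hist/T2 (17): +4 ; 1 left.
1 remain; put them into Econ T1 at 12.
Total = 25×4 + 22×6 + 17×4 + 12×1 = 312.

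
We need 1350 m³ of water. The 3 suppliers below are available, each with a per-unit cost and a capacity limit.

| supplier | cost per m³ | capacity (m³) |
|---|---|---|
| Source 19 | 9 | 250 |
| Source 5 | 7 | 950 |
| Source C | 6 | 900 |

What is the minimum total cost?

Use suppliers in increasing cost order.
Take 900 from Source C at 6 — need 450 more.
Take 450 from Source 5 at 7 to finish.
Source 19: unused.
Cost = 900×6 + 450×7 = 8550.

8550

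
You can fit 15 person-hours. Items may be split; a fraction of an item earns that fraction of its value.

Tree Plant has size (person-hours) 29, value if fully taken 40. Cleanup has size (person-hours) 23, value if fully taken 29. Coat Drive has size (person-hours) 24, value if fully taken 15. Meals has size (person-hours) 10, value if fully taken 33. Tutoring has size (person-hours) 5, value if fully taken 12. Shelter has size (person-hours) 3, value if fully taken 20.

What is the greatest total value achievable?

Rank by value-to-size ratio: Shelter 20/3≈6.67, Meals 33/10≈3.3, Tutoring 12/5≈2.4, Tree Plant 40/29≈1.38, Cleanup 29/23≈1.26, Coat Drive 15/24≈0.625.
All 3 person-hours of Shelter fit (value 20) → 12 remain.
Meals: take in full, 10 person-hours for value 33 → 2 left.
2 person-hours left: a 2/5 share of Tutoring gives 12×2/5 = 4.8.
Total value = 57.8.

57.8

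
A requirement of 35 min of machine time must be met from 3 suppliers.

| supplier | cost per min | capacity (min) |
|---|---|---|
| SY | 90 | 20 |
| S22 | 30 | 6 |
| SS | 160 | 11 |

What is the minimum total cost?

3420

Cheapest first:
S22 at 30: take all 6 min ; 29 still needed.
SY (90): use full 20 ; 9 min to go.
SS (160): take the remaining 9 ; done.
Cost = 6×30 + 20×90 + 9×160 = 3420.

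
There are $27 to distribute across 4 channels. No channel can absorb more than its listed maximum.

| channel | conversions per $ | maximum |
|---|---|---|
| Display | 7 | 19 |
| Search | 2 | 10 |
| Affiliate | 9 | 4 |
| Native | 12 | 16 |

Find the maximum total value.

Order the channels by conversions per $: Native 12 > Affiliate 9 > Display 7 > Search 2.
Give Native 16 to hit its cap of 16 — 11 left.
Affiliate: +4 to 4 (cap) — 7 left.
Display: +7 (room for 19) → 7. Pool exhausted.
Total = 7×7 + 9×4 + 12×16 = 277.

277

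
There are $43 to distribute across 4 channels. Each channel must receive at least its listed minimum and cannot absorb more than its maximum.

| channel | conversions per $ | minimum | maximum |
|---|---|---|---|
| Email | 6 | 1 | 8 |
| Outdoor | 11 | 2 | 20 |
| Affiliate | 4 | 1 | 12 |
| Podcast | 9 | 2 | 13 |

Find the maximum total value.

Meeting every minimum uses 1+2+1+2 = 6 $, leaving 37.
Highest conversions per $ first: Outdoor 11 > Podcast 9 > Email 6 > Affiliate 4.
Outdoor: +18 to 20 (cap) ; 19 left.
Podcast takes 11 more to reach its cap of 13 ; 8 left.
Email takes 7 more to reach its cap of 8 ; 1 left.
Affiliate has room for 11 more but only 1 remain, so it gets 2.
Total = 6×8 + 11×20 + 4×2 + 9×13 = 393.

393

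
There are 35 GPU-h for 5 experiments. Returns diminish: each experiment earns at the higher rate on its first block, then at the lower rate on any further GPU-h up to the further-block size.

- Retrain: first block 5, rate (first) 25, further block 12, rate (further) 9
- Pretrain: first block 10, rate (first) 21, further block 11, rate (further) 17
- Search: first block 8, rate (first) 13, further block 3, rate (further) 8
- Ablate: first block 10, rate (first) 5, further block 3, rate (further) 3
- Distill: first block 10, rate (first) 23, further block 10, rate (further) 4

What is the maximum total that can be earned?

Treat each block as its own option and order by rate: Retrain/first 25 > Distill/first 23 > Pretrain/first 21 > Pretrain/second 17 > Search/first 13 > Retrain/second 9 > Search/second 8 > Ablate/first 5 > Distill/second 4 > Ablate/second 3.
Retrain first at 25: fill all 5 — 30 left.
Distill first at 23: fill all 10 — 20 left.
Pretrain first at 21: fill all 10 — 10 left.
Pretrain second at 17: only 10 left, fill 10.
Total = 25×5 + 23×10 + 21×10 + 17×10 = 735.

735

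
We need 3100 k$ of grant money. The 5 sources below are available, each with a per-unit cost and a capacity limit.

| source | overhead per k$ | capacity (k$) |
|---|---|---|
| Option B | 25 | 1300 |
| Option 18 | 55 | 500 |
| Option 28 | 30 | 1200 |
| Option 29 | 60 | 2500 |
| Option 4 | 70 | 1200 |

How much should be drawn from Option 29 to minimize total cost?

Use sources in increasing cost order.
Option B at 25: take all 1300 k$ → 1800 still needed.
Option 28 at 30: take all 1200 k$ → 600 still needed.
Take 500 from Option 18 at 55 → need 100 more.
Take 100 from Option 29 at 60 to finish.
Option 4: unused.

100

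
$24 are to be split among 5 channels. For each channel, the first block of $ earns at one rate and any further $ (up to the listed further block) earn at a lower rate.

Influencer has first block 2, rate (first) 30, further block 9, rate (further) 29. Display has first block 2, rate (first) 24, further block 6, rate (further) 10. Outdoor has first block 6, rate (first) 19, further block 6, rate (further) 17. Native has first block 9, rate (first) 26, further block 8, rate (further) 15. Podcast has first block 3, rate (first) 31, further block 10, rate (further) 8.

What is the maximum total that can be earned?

Order all 10 blocks by rate: Podcast/T1 31 > Influencer/T1 30 > Influencer/T2 29 > Native/T1 26 > Display/T1 24 > Outdoor/T1 19 > Outdoor/T2 17 > Native/T2 15 > Display/T2 10 > Podcast/T2 8.
Podcast/T1 (31): +3 ; 21 left.
Influencer T1 at 30: fill all 2 ; 19 left.
Influencer/T2 (29): +9 ; 10 left.
Native/T1 (26): +9 ; 1 left.
Display T1 at 24: only 1 left, fill 1.
Total = 31×3 + 30×2 + 29×9 + 26×9 + 24×1 = 672.

672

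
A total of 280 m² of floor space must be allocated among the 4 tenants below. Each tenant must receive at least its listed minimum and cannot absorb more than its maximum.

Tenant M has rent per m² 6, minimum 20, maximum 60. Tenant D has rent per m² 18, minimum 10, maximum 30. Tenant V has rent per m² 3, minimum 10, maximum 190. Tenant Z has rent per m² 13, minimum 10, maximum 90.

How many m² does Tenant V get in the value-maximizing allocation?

Meeting every minimum uses 20+10+10+10 = 50 m², leaving 230.
Highest rent per m² first: Tenant D 18 > Tenant Z 13 > Tenant M 6 > Tenant V 3.
Give Tenant D 20 more to hit its cap of 30 → 210 left.
Tenant Z takes 80 more to reach its cap of 90 → 130 left.
Tenant M takes 40 more to reach its cap of 60 → 90 left.
Only 90 left; Tenant V takes them to reach 100.

100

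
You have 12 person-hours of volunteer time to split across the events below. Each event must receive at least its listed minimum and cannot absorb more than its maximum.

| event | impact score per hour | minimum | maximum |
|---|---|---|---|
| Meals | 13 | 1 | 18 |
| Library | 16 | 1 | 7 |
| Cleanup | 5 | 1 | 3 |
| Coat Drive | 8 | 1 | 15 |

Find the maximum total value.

Meeting every minimum uses 1+1+1+1 = 4 person-hours, leaving 8.
Order the events by impact score per hour: Library 16 > Meals 13 > Coat Drive 8 > Cleanup 5.
Library takes 6 more to reach its cap of 7 — 2 left.
Meals: +2 (room for 17) → 3. Pool exhausted.
Total = 13×3 + 16×7 + 5×1 + 8×1 = 164.

164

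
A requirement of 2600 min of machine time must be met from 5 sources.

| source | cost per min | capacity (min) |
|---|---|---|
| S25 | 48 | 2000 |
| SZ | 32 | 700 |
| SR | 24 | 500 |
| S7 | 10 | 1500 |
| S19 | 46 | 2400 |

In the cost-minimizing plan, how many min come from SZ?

600

Fill from the cheapest source first.
Take 1500 from S7 at 10 → need 1100 more.
SR at 24: take all 500 min → 600 still needed.
SZ (32): take the remaining 600 → done.
S19, S25: unused.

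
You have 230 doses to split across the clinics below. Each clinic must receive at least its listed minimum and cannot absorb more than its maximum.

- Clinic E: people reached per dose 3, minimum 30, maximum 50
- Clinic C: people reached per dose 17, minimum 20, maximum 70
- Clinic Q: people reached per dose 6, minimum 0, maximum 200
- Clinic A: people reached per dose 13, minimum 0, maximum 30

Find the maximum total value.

2270

Meeting every minimum uses 30+20+0+0 = 50 doses, leaving 180.
Rank by people reached per dose: Clinic C 17 > Clinic A 13 > Clinic Q 6 > Clinic E 3.
Give Clinic C 50 more to hit its cap of 70 → 130 left.
Clinic A takes 30 more to reach its cap of 30 → 100 left.
Only 100 left; Clinic Q takes them to reach 100.
Total = 3×30 + 17×70 + 6×100 + 13×30 = 2270.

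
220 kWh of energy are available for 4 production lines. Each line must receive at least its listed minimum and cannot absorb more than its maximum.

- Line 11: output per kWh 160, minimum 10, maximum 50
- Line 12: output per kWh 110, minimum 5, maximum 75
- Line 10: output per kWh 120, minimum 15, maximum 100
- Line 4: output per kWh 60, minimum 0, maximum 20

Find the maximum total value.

27700

Meeting every minimum uses 10+5+15+0 = 30 kWh, leaving 190.
Rank by output per kWh: Line 11 160 > Line 10 120 > Line 12 110 > Line 4 60.
Line 11: +40 to 50 (cap) — 150 left.
Line 10 takes 85 more to reach its cap of 100 — 65 left.
Only 65 left; Line 12 takes them to reach 70.
Total = 160×50 + 110×70 + 120×100 = 27700.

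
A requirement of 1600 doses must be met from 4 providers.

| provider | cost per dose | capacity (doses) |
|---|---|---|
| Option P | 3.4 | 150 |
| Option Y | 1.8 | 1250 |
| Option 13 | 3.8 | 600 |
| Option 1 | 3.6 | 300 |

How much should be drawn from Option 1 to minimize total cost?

Cheapest first:
Option Y (1.8): use full 1250 — 350 doses to go.
Option P at 3.4: take all 150 doses — 200 still needed.
Take 200 from Option 1 at 3.6 to finish.
Option 13: unused.

200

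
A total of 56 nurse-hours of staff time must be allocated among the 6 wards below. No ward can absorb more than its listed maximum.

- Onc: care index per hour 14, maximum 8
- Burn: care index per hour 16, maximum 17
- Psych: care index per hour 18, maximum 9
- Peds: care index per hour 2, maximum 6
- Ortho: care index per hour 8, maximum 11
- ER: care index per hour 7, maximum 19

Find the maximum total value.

711

Order the wards by care index per hour: Psych 18 > Burn 16 > Onc 14 > Ortho 8 > ER 7 > Peds 2.
Psych takes 9 to reach its cap of 9 → 47 left.
Give Burn 17 to hit its cap of 17 → 30 left.
Give Onc 8 to hit its cap of 8 → 22 left.
Ortho takes 11 to reach its cap of 11 → 11 left.
ER: +11 (room for 19) → 11. Pool exhausted.
Total = 14×8 + 16×17 + 18×9 + 8×11 + 7×11 = 711.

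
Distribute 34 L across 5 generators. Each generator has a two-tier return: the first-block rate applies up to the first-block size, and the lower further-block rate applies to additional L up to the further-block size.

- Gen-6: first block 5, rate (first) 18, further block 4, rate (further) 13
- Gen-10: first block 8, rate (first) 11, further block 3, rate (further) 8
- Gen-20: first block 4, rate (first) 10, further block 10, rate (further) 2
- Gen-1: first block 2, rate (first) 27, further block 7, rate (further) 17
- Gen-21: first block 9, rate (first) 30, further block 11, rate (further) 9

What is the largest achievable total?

662

Rank every tier by rate: Gen-21/tier1 30 > Gen-1/tier1 27 > Gen-6/tier1 18 > Gen-1/tier2 17 > Gen-6/tier2 13 > Gen-10/tier1 11 > Gen-20/tier1 10 > Gen-21/tier2 9 > Gen-10/tier2 8 > Gen-20/tier2 2.
Gen-21 tier1 at 30: fill all 9 — 25 left.
Gen-1 tier1 at 27: fill all 2 — 23 left.
Gen-6/tier1 (18): +5 — 18 left.
Gen-1/tier2 (17): +7 — 11 left.
Gen-6 tier2 at 13: fill all 4 — 7 left.
Gen-10 tier1 at 11: only 7 left, fill 7.
Total = 30×9 + 27×2 + 18×5 + 17×7 + 13×4 + 11×7 = 662.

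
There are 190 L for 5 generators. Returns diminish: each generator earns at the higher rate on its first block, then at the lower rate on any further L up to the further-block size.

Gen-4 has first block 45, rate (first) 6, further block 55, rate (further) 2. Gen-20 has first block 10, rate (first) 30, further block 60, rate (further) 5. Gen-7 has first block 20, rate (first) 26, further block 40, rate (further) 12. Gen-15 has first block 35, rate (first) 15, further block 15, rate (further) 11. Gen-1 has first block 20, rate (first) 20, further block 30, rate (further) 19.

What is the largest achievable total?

3080

Treat each block as its own option and order by rate: Gen-20/T1 30 > Gen-7/T1 26 > Gen-1/T1 20 > Gen-1/T2 19 > Gen-15/T1 15 > Gen-7/T2 12 > Gen-15/T2 11 > Gen-4/T1 6 > Gen-20/T2 5 > Gen-4/T2 2.
Fill Gen-20 T1 block (10 at 30) — 180 left.
Gen-7/T1 (26): +20 — 160 left.
Fill Gen-1 T1 block (20 at 20) — 140 left.
Gen-1 T2 at 19: fill all 30 — 110 left.
Gen-15/T1 (15): +35 — 75 left.
Gen-7/T2 (12): +40 — 35 left.
Gen-15/T2 (11): +15 — 20 left.
Gen-4/T1: +20 of 45 at 6; pool empty.
Total = 30×10 + 26×20 + 20×20 + 19×30 + 15×35 + 12×40 + 11×15 + 6×20 = 3080.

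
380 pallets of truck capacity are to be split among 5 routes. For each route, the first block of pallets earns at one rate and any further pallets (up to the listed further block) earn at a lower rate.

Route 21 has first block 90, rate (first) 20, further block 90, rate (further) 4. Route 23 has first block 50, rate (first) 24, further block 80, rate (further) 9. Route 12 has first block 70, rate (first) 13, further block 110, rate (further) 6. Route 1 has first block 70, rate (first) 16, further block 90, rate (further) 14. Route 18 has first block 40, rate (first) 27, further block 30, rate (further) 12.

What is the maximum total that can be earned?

Order all 10 blocks by rate: Route 18/T1 27 > Route 23/T1 24 > Route 21/T1 20 > Route 1/T1 16 > Route 1/T2 14 > Route 12/T1 13 > Route 18/T2 12 > Route 23/T2 9 > Route 12/T2 6 > Route 21/T2 4.
Route 18 T1 at 27: fill all 40 → 340 left.
Route 23/T1 (24): +50 → 290 left.
Route 21/T1 (20): +90 → 200 left.
Route 1/T1 (16): +70 → 130 left.
Route 1 T2 at 14: fill all 90 → 40 left.
Route 12/T1: +40 of 70 at 13; pool empty.
Total = 27×40 + 24×50 + 20×90 + 16×70 + 14×90 + 13×40 = 6980.

6980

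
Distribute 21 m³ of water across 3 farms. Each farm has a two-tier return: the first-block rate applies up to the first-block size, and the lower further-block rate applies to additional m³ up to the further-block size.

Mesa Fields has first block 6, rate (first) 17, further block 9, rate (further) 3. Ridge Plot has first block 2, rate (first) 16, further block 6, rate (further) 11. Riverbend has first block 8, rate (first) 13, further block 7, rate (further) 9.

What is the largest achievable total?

293

Rank every tier by rate: Mesa Fields/first 17 > Ridge Plot/first 16 > Riverbend/first 13 > Ridge Plot/second 11 > Riverbend/second 9 > Mesa Fields/second 3.
Fill Mesa Fields first block (6 at 17) ; 15 left.
Ridge Plot/first (16): +2 ; 13 left.
Riverbend first at 13: fill all 8 ; 5 left.
Ridge Plot second at 11: only 5 left, fill 5.
Total = 17×6 + 16×2 + 13×8 + 11×5 = 293.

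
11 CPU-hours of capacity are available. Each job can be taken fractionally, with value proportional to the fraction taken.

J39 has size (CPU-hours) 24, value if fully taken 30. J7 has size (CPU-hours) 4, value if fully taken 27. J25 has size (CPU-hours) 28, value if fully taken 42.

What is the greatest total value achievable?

37.5

Rank by value-to-size ratio: J7 27/4≈6.75, J25 42/28≈1.5, J39 30/24≈1.25.
All 4 CPU-hours of J7 fit (value 27) — 7 remain.
Only 7 CPU-hours remain; take 7/28 of J25 for value 42×7/28 = 10.5.
Total value = 37.5.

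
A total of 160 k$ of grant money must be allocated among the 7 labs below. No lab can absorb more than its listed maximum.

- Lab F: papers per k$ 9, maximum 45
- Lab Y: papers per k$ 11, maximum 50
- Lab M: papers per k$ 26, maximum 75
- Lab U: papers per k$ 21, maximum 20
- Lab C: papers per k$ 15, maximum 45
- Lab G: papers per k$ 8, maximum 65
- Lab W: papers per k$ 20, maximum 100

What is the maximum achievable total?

Rank by papers per k$: Lab M 26 > Lab U 21 > Lab W 20 > Lab C 15 > Lab Y 11 > Lab F 9 > Lab G 8.
Lab M takes 75 to reach its cap of 75 — 85 left.
Give Lab U 20 to hit its cap of 20 — 65 left.
Only 65 left; Lab W takes them to reach 65.
Total = 26×75 + 21×20 + 20×65 = 3670.

3670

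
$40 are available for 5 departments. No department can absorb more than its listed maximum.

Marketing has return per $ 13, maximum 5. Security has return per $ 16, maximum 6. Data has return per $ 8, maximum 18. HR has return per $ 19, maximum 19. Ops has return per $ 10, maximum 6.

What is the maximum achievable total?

Rank by return per $: HR 19 > Security 16 > Marketing 13 > Ops 10 > Data 8.
HR takes 19 to reach its cap of 19 → 21 left.
Give Security 6 to hit its cap of 6 → 15 left.
Marketing: +5 to 5 (cap) → 10 left.
Ops: +6 to 6 (cap) → 4 left.
Only 4 left; Data takes them to reach 4.
Total = 13×5 + 16×6 + 8×4 + 19×19 + 10×6 = 614.

614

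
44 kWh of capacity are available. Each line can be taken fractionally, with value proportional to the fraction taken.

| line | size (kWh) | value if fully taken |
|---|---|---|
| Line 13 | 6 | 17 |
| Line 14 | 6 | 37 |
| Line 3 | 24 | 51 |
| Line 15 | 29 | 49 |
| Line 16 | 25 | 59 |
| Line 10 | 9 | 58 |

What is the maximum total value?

166.28

Best value per unit of size first: Line 10 58/9≈6.44, Line 14 37/6≈6.17, Line 13 17/6≈2.83, Line 16 59/25≈2.36, Line 3 51/24≈2.12, Line 15 49/29≈1.69.
Line 10: take in full, 9 kWh for value 58 — 35 left.
All 6 kWh of Line 14 fit (value 37) — 29 remain.
All 6 kWh of Line 13 fit (value 17) — 23 remain.
23 kWh left: a 23/25 share of Line 16 gives 59×23/25 = 54.28.
Total value = 166.28.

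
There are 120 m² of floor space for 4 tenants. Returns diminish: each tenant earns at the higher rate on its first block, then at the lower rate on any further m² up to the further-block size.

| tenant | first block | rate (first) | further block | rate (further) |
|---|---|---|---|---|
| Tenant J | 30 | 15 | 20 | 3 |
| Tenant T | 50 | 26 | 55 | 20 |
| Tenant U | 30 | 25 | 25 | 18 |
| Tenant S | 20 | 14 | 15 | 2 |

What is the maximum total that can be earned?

2850

Treat each block as its own option and order by rate: Tenant T/tier1 26 > Tenant U/tier1 25 > Tenant T/tier2 20 > Tenant U/tier2 18 > Tenant J/tier1 15 > Tenant S/tier1 14 > Tenant J/tier2 3 > Tenant S/tier2 2.
Tenant T tier1 at 26: fill all 50 → 70 left.
Fill Tenant U tier1 block (30 at 25) → 40 left.
Tenant T/tier2: +40 of 55 at 20; pool empty.
Total = 26×50 + 25×30 + 20×40 = 2850.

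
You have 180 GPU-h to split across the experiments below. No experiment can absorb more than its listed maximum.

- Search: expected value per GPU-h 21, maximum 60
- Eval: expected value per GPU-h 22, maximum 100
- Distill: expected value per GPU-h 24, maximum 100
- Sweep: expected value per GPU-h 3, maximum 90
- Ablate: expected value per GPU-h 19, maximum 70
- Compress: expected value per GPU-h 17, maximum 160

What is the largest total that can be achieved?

Highest expected value per GPU-h first: Distill 24 > Eval 22 > Search 21 > Ablate 19 > Compress 17 > Sweep 3.
Give Distill 100 to hit its cap of 100 → 80 left.
Only 80 left; Eval takes them to reach 80.
Total = 22×80 + 24×100 = 4160.

4160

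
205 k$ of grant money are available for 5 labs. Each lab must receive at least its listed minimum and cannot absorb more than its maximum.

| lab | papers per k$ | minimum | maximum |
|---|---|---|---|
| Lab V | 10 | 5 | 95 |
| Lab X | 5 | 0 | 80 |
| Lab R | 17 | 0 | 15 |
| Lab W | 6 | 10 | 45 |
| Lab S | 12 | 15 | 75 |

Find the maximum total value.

2225

Meeting every minimum uses 5+0+0+10+15 = 30 k$, leaving 175.
Rank by papers per k$: Lab R 17 > Lab S 12 > Lab V 10 > Lab W 6 > Lab X 5.
Lab R takes 15 more to reach its cap of 15 ; 160 left.
Lab S takes 60 more to reach its cap of 75 ; 100 left.
Give Lab V 90 more to hit its cap of 95 ; 10 left.
Lab W: +10 (room for 35) → 20. Pool exhausted.
Total = 10×95 + 17×15 + 6×20 + 12×75 = 2225.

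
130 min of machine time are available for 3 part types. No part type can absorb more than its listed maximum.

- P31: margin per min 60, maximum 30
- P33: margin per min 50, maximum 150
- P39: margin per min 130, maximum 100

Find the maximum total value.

Highest margin per min first: P39 130 > P31 60 > P33 50.
Give P39 100 to hit its cap of 100 ; 30 left.
Give P31 30 to hit its cap of 30 ; 0 left.
Total = 60×30 + 130×100 = 14800.

14800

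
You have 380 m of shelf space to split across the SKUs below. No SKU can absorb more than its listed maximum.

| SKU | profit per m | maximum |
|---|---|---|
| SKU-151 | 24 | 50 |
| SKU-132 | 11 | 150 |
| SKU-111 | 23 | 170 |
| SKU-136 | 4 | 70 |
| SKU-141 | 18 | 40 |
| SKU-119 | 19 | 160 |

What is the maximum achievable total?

Highest profit per m first: SKU-151 24 > SKU-111 23 > SKU-119 19 > SKU-141 18 > SKU-132 11 > SKU-136 4.
SKU-151: +50 to 50 (cap) ; 330 left.
SKU-111 takes 170 to reach its cap of 170 ; 160 left.
SKU-119: +160 to 160 (cap) ; 0 left.
Total = 24×50 + 23×170 + 19×160 = 8150.

8150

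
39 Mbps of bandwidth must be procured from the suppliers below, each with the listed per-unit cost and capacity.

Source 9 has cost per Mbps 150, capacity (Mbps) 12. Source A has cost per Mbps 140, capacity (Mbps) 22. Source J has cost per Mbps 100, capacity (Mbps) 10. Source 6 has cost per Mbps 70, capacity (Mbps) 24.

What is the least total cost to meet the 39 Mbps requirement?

3380

Fill from the cheapest supplier first.
Source 6 (70): use full 24 ; 15 Mbps to go.
Take 10 from Source J at 100 ; need 5 more.
Source A at 140: take 5 of its 22 ; requirement met.
Source 9: unused.
Cost = 24×70 + 10×100 + 5×140 = 3380.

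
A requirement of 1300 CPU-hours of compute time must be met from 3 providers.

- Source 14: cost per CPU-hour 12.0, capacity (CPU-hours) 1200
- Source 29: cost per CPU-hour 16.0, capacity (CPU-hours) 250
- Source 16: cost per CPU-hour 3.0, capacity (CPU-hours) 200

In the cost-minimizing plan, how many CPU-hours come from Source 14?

1100

Fill from the cheapest provider first.
Take 200 from Source 16 at 3.0 ; need 1100 more.
Source 14 at 12.0: take 1100 of its 1200 ; requirement met.
Source 29: unused.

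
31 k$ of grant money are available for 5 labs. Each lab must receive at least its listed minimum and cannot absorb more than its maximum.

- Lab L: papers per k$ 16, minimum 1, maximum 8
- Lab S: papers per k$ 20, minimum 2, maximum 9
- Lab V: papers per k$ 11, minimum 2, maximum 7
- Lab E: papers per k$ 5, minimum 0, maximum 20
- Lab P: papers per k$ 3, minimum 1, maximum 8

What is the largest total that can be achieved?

Meeting every minimum uses 1+2+2+0+1 = 6 k$, leaving 25.
Order the labs by papers per k$: Lab S 20 > Lab L 16 > Lab V 11 > Lab E 5 > Lab P 3.
Lab S takes 7 more to reach its cap of 9 — 18 left.
Lab L: +7 to 8 (cap) — 11 left.
Lab V: +5 to 7 (cap) — 6 left.
Lab E: +6 (room for 20) → 6. Pool exhausted.
Total = 16×8 + 20×9 + 11×7 + 5×6 + 3×1 = 418.

418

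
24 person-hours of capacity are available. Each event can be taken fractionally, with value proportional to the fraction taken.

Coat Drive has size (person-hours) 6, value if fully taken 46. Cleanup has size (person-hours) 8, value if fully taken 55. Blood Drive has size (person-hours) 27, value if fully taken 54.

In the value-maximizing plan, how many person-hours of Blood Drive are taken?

Best value per unit of size first: Coat Drive 46/6≈7.67, Cleanup 55/8≈6.88, Blood Drive 54/27≈2.
Coat Drive: take in full, 6 person-hours for value 46 → 18 left.
All 8 person-hours of Cleanup fit (value 55) → 10 remain.
Only 10 person-hours remain; take 10/27 of Blood Drive for value 54×10/27 = 20.

10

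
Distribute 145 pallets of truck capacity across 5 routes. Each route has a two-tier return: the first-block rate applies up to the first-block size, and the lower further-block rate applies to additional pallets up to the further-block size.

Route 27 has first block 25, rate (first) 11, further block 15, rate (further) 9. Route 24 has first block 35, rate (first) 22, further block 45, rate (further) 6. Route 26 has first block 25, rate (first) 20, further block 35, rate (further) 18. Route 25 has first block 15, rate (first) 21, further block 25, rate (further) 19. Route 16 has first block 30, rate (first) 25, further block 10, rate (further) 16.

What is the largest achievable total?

Treat each block as its own option and order by rate: Route 16/tier1 25 > Route 24/tier1 22 > Route 25/tier1 21 > Route 26/tier1 20 > Route 25/tier2 19 > Route 26/tier2 18 > Route 16/tier2 16 > Route 27/tier1 11 > Route 27/tier2 9 > Route 24/tier2 6.
Route 16 tier1 at 25: fill all 30 ; 115 left.
Fill Route 24 tier1 block (35 at 22) ; 80 left.
Route 25 tier1 at 21: fill all 15 ; 65 left.
Fill Route 26 tier1 block (25 at 20) ; 40 left.
Route 25/tier2 (19): +25 ; 15 left.
15 remain; put them into Route 26 tier2 at 18.
Total = 25×30 + 22×35 + 21×15 + 20×25 + 19×25 + 18×15 = 3080.

3080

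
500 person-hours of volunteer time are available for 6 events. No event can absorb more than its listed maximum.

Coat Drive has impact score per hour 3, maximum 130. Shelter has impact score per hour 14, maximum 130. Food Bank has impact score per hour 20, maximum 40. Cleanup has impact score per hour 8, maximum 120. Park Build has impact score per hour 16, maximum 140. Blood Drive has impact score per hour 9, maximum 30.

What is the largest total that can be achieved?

6210

Highest impact score per hour first: Food Bank 20 > Park Build 16 > Shelter 14 > Blood Drive 9 > Cleanup 8 > Coat Drive 3.
Food Bank: +40 to 40 (cap) — 460 left.
Park Build: +140 to 140 (cap) — 320 left.
Shelter takes 130 to reach its cap of 130 — 190 left.
Give Blood Drive 30 to hit its cap of 30 — 160 left.
Give Cleanup 120 to hit its cap of 120 — 40 left.
Coat Drive has room for 130 but only 40 remain, so it gets 40.
Total = 3×40 + 14×130 + 20×40 + 8×120 + 16×140 + 9×30 = 6210.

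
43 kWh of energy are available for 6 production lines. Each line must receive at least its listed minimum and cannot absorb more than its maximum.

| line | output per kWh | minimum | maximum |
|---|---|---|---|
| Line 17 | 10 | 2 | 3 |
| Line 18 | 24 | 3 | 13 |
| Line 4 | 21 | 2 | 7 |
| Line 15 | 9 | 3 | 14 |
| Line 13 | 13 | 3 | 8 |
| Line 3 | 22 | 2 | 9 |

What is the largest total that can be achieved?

818

Meeting every minimum uses 2+3+2+3+3+2 = 15 kWh, leaving 28.
Highest output per kWh first: Line 18 24 > Line 3 22 > Line 4 21 > Line 13 13 > Line 17 10 > Line 15 9.
Line 18: +10 to 13 (cap) — 18 left.
Line 3: +7 to 9 (cap) — 11 left.
Line 4: +5 to 7 (cap) — 6 left.
Line 13 takes 5 more to reach its cap of 8 — 1 left.
Line 17 takes 1 more to reach its cap of 3 — 0 left.
Total = 10×3 + 24×13 + 21×7 + 9×3 + 13×8 + 22×9 = 818.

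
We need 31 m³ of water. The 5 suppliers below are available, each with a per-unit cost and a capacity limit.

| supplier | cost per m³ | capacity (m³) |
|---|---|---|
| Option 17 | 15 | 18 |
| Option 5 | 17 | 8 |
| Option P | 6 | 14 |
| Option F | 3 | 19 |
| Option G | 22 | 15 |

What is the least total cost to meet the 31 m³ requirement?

129

Cheapest first:
Take 19 from Option F at 3 — need 12 more.
Option P at 6: take 12 of its 14 — requirement met.
Option 17, Option 5, Option G: unused.
Cost = 19×3 + 12×6 = 129.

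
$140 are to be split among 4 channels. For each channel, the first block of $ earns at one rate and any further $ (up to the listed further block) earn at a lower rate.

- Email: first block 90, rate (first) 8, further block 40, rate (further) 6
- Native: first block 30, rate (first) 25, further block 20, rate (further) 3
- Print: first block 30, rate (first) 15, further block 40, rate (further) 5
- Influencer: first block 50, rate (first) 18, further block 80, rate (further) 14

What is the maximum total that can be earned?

Order all 8 blocks by rate: Native/T1 25 > Influencer/T1 18 > Print/T1 15 > Influencer/T2 14 > Email/T1 8 > Email/T2 6 > Print/T2 5 > Native/T2 3.
Fill Native T1 block (30 at 25) — 110 left.
Influencer T1 at 18: fill all 50 — 60 left.
Print/T1 (15): +30 — 30 left.
Influencer T2 at 14: only 30 left, fill 30.
Total = 25×30 + 18×50 + 15×30 + 14×30 = 2520.

2520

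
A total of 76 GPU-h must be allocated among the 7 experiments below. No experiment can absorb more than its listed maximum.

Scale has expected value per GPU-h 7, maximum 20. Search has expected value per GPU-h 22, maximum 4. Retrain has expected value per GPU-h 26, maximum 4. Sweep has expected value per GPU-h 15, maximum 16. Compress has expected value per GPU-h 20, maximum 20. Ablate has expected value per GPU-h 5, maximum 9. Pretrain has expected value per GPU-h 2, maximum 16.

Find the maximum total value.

1023

Rank by expected value per GPU-h: Retrain 26 > Search 22 > Compress 20 > Sweep 15 > Scale 7 > Ablate 5 > Pretrain 2.
Retrain takes 4 to reach its cap of 4 — 72 left.
Search takes 4 to reach its cap of 4 — 68 left.
Compress: +20 to 20 (cap) — 48 left.
Give Sweep 16 to hit its cap of 16 — 32 left.
Scale takes 20 to reach its cap of 20 — 12 left.
Ablate takes 9 to reach its cap of 9 — 3 left.
Pretrain has room for 16 but only 3 remain, so it gets 3.
Total = 7×20 + 22×4 + 26×4 + 15×16 + 20×20 + 5×9 + 2×3 = 1023.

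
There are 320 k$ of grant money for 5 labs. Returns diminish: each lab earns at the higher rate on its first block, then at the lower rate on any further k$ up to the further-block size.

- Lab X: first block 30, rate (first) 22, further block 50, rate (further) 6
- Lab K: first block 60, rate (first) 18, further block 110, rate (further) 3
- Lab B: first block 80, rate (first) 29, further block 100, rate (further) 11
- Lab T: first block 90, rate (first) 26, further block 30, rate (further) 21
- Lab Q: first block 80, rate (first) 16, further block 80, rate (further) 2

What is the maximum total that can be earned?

Treat each block as its own option and order by rate: Lab B/first 29 > Lab T/first 26 > Lab X/first 22 > Lab T/second 21 > Lab K/first 18 > Lab Q/first 16 > Lab B/second 11 > Lab X/second 6 > Lab K/second 3 > Lab Q/second 2.
Fill Lab B first block (80 at 29) — 240 left.
Lab T first at 26: fill all 90 — 150 left.
Lab X first at 22: fill all 30 — 120 left.
Lab T/second (21): +30 — 90 left.
Fill Lab K first block (60 at 18) — 30 left.
Lab Q/first: +30 of 80 at 16; pool empty.
Total = 29×80 + 26×90 + 22×30 + 21×30 + 18×60 + 16×30 = 7510.

7510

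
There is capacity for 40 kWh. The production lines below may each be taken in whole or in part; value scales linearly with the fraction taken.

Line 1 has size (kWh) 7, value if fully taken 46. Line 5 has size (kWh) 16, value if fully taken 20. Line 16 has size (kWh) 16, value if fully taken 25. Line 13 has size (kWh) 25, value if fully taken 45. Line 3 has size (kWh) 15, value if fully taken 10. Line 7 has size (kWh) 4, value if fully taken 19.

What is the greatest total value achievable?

116.25

Rank by value-to-size ratio: Line 1 46/7≈6.57, Line 7 19/4≈4.75, Line 13 45/25≈1.8, Line 16 25/16≈1.56, Line 5 20/16≈1.25, Line 3 10/15≈0.667.
Take all of Line 1 (7 kWh, value 46) → 33 kWh left.
All 4 kWh of Line 7 fit (value 19) → 29 remain.
All 25 kWh of Line 13 fit (value 45) → 4 remain.
4 kWh left: a 4/16 share of Line 16 gives 25×4/16 = 6.25.
Total value = 116.25.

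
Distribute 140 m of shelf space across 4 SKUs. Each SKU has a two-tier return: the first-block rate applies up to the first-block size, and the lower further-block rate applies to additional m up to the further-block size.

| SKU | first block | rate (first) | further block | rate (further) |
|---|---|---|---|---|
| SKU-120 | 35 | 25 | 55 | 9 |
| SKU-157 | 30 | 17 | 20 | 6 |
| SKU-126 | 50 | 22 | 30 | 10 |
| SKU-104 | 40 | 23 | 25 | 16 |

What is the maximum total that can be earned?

3150

Order all 8 blocks by rate: SKU-120/first 25 > SKU-104/first 23 > SKU-126/first 22 > SKU-157/first 17 > SKU-104/second 16 > SKU-126/second 10 > SKU-120/second 9 > SKU-157/second 6.
Fill SKU-120 first block (35 at 25) — 105 left.
SKU-104/first (23): +40 — 65 left.
SKU-126 first at 22: fill all 50 — 15 left.
SKU-157/first: +15 of 30 at 17; pool empty.
Total = 25×35 + 23×40 + 22×50 + 17×15 = 3150.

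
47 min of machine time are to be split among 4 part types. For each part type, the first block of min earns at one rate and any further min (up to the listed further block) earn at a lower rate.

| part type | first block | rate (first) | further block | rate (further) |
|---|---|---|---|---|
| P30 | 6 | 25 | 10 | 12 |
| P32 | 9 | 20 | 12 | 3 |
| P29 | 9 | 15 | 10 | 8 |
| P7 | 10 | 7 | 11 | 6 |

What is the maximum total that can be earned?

Order all 8 blocks by rate: P30/T1 25 > P32/T1 20 > P29/T1 15 > P30/T2 12 > P29/T2 8 > P7/T1 7 > P7/T2 6 > P32/T2 3.
P30 T1 at 25: fill all 6 — 41 left.
P32/T1 (20): +9 — 32 left.
P29 T1 at 15: fill all 9 — 23 left.
Fill P30 T2 block (10 at 12) — 13 left.
Fill P29 T2 block (10 at 8) — 3 left.
3 remain; put them into P7 T1 at 7.
Total = 25×6 + 20×9 + 15×9 + 12×10 + 8×10 + 7×3 = 686.

686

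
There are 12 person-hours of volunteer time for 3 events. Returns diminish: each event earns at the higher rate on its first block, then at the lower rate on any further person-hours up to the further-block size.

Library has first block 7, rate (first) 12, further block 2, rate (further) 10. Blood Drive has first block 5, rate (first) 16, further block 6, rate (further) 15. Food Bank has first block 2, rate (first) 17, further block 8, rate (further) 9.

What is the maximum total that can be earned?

Rank every tier by rate: Food Bank/first 17 > Blood Drive/first 16 > Blood Drive/second 15 > Library/first 12 > Library/second 10 > Food Bank/second 9.
Fill Food Bank first block (2 at 17) ; 10 left.
Blood Drive/first (16): +5 ; 5 left.
Blood Drive/second: +5 of 6 at 15; pool empty.
Total = 17×2 + 16×5 + 15×5 = 189.

189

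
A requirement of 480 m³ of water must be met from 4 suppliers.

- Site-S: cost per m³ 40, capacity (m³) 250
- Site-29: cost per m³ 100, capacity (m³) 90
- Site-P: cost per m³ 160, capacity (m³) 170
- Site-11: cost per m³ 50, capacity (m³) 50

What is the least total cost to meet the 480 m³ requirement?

Fill from the cheapest supplier first.
Site-S (40): use full 250 ; 230 m³ to go.
Take 50 from Site-11 at 50 ; need 180 more.
Site-29 (100): use full 90 ; 90 m³ to go.
Site-P at 160: take 90 of its 170 ; requirement met.
Cost = 250×40 + 50×50 + 90×100 + 90×160 = 35900.

35900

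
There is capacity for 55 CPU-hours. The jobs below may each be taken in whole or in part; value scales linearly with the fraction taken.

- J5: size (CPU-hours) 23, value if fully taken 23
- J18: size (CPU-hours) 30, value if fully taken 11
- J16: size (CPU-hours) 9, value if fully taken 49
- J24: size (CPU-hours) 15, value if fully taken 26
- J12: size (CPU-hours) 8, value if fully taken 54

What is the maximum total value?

152

Sort by value density: J12 54/8≈6.75, J16 49/9≈5.44, J24 26/15≈1.73, J5 23/23≈1, J18 11/30≈0.367.
All 8 CPU-hours of J12 fit (value 54) → 47 remain.
All 9 CPU-hours of J16 fit (value 49) → 38 remain.
J24: take in full, 15 CPU-hours for value 26 → 23 left.
J5: take in full, 23 CPU-hours for value 23 → 0 left.
Total value = 152.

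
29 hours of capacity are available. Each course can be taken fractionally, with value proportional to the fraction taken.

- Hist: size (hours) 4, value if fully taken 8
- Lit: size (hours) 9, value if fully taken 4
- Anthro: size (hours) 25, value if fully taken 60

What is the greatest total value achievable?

68

Rank by value-to-size ratio: Anthro 60/25≈2.4, Hist 8/4≈2, Lit 4/9≈0.444.
All 25 hours of Anthro fit (value 60) — 4 remain.
All 4 hours of Hist fit (value 8) — 0 remain.
Total value = 68.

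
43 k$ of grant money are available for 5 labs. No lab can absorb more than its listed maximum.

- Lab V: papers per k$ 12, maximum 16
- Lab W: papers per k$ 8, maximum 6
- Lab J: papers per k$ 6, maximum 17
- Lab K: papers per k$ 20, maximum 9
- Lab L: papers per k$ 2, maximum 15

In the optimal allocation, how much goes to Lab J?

12

Order the labs by papers per k$: Lab K 20 > Lab V 12 > Lab W 8 > Lab J 6 > Lab L 2.
Lab K: +9 to 9 (cap) — 34 left.
Lab V takes 16 to reach its cap of 16 — 18 left.
Lab W: +6 to 6 (cap) — 12 left.
Lab J: +12 (room for 17) → 12. Pool exhausted.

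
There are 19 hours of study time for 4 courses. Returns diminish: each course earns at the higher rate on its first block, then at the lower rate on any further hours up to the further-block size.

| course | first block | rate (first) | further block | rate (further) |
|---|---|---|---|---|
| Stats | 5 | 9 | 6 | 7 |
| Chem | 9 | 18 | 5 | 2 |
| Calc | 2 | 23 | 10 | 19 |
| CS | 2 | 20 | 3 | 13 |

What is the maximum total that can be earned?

Rank every tier by rate: Calc/first 23 > CS/first 20 > Calc/second 19 > Chem/first 18 > CS/second 13 > Stats/first 9 > Stats/second 7 > Chem/second 2.
Calc first at 23: fill all 2 → 17 left.
Fill CS first block (2 at 20) → 15 left.
Calc/second (19): +10 → 5 left.
5 remain; put them into Chem first at 18.
Total = 23×2 + 20×2 + 19×10 + 18×5 = 366.

366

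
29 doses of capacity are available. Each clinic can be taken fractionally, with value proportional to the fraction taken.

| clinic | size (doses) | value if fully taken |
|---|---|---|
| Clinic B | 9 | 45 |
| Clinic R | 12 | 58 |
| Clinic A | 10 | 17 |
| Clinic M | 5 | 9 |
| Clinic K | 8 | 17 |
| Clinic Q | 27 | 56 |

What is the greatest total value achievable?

120

Rank by value-to-size ratio: Clinic B 45/9≈5, Clinic R 58/12≈4.83, Clinic K 17/8≈2.12, Clinic Q 56/27≈2.07, Clinic M 9/5≈1.8, Clinic A 17/10≈1.7.
Take all of Clinic B (9 doses, value 45) → 20 doses left.
Take all of Clinic R (12 doses, value 58) → 8 doses left.
All 8 doses of Clinic K fit (value 17) → 0 remain.
Total value = 120.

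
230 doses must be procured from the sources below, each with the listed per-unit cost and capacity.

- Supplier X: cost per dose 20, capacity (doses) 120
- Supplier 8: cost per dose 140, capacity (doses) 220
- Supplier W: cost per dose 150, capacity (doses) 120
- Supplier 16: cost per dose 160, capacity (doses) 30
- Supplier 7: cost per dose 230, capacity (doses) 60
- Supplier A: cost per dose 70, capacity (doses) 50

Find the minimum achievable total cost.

Fill from the cheapest source first.
Supplier X (20): use full 120 — 110 doses to go.
Supplier A (70): use full 50 — 60 doses to go.
Supplier 8 (140): take the remaining 60 — done.
Supplier W, Supplier 16, Supplier 7: unused.
Cost = 120×20 + 50×70 + 60×140 = 14300.

14300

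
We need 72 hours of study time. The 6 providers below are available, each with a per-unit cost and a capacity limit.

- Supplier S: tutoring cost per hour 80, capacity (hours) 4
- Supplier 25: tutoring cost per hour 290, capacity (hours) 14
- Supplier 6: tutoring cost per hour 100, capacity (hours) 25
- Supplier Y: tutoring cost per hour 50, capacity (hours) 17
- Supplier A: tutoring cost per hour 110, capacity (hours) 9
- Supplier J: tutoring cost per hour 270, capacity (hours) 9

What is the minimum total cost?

Cheapest first:
Take 17 from Supplier Y at 50 — need 55 more.
Take 4 from Supplier S at 80 — need 51 more.
Supplier 6 (100): use full 25 — 26 hours to go.
Supplier A (110): use full 9 — 17 hours to go.
Supplier J at 270: take all 9 hours — 8 still needed.
Supplier 25 (290): take the remaining 8 — done.
Cost = 17×50 + 4×80 + 25×100 + 9×110 + 9×270 + 8×290 = 9410.

9410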